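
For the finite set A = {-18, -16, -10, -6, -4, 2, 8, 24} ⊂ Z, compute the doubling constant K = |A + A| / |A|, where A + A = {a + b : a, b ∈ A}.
K = |A + A| / |A| = 27/8

Enumerate A + A = {a + b : a, b ∈ A}. With |A| = 8, there are |A|^2 = 64 ordered sum pairs; collecting distinct values, A + A = {-36, -34, -32, -28, -26, -24, -22, -20, -16, -14, -12, -10, -8, -4, -2, 2, 4, 6, 8, 10, 14, 16, 18, 20, 26, 32, 48}, so |A + A| = 27. Thus K = 27/8. For comparison, the minimum possible |A + A| over all 8-element sets is 2·8 − 1 = 15 (so min K = 15/8), attained only by arithmetic progressions.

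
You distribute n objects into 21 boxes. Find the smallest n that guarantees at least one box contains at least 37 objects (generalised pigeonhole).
n = (37 − 1)·21 + 1 = 757

By the generalised pigeonhole principle, to guarantee some box contains ≥ r objects we need more than (r − 1) · k objects total. Threshold: n = (r − 1) · k + 1. With r = 37 and k = 21: n = 36 · 21 + 1 = 756 + 1 = 757. For n = 756 = 36 · 21, we can put exactly 36 objects in every box, avoiding 37 in any single one — so 757 is tight.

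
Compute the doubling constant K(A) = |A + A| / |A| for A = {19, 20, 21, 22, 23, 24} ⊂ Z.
K = |A + A| / |A| = 11/6

Enumerate A + A = {a + b : a, b ∈ A}. With |A| = 6, there are |A|^2 = 36 ordered sum pairs; collecting distinct values, A + A = {38, 39, 40, 41, 42, 43, 44, 45, 46, 47, 48}, so |A + A| = 11. Thus K = 11/6. Here |A + A| = 2|A| − 1 = 11, the minimum possible — so K = 11/6 is minimal, which holds iff A is an arithmetic progression.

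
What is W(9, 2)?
W(9, 2) = 9 + 1 = 10

A 2-term AP is any pair of integers, so a monochromatic 2-AP exists iff some colour is used at least twice. With 9 colours, the colouring i ↦ i on {1, ..., 9} uses each colour once, avoiding any monochromatic pair, so W(9, 2) > 9. For {1, ..., 10}, pigeonhole forces two integers of the same colour, which form a monochromatic 2-AP. Hence W(9, 2) = 10.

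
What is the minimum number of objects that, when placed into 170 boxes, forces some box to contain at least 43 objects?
n = (43 − 1)·170 + 1 = 7141

By the generalised pigeonhole principle, to guarantee some box contains ≥ r objects we need more than (r − 1) · k objects total. Threshold: n = (r − 1) · k + 1. With r = 43 and k = 170: n = 42 · 170 + 1 = 7140 + 1 = 7141. For n = 7140 = 42 · 170, we can put exactly 42 objects in every box, avoiding 43 in any single one — so 7141 is tight.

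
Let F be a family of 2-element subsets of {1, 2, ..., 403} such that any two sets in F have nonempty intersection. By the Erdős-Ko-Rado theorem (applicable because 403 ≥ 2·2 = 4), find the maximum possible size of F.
max |F| = C(402, 1) = 402

The Erdős-Ko-Rado theorem states: for n ≥ 2k, an intersecting family of k-subsets of an n-element set has size at most C(n − 1, k − 1), with equality for 'star' families {A ⊆ [n] : |A| = k, i ∈ A} (fix an element i). For n = 403, k = 2: C(402, 1) = 402.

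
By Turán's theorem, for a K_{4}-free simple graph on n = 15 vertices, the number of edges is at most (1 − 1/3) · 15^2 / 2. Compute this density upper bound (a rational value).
Turán density bound = (2/3) · 15^2/2 = 75

Turán's theorem: ex(n, K_{r+1}) is achieved by the complete r-partite Turán graph T(n, r) with parts as balanced as possible, and is at most (1 − 1/r) · n^2/2. For r = 3, n = 15: the density bound is (2/3) · 225/2 = 75. Since 3 ∣ 15, the Turán graph T(15, 3) has parts of equal size 5, and its edge count e(T(15, 3)) = 75 attains the density bound exactly.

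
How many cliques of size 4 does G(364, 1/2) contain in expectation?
E[# K_4] = C(364, 4) · (1/2)^C(4, 2) = 719469751 / 2^6 = 11241714.859375

For each 4-subset S of vertices (there are C(364, 4) = 719469751 such S), let X_S = 1 if S induces a K_4 (all C(4, 2) = 6 edges present). Then P(X_S = 1) = (1/2)^6 = 1/64. By linearity of expectation, E[# K_4] = C(364, 4) · (1/2)^6 = 719469751 / 64 = 11241714.859375.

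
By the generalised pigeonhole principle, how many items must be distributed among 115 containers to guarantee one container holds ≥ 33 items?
n = (33 − 1)·115 + 1 = 3681

By the generalised pigeonhole principle, to guarantee some box contains ≥ r objects we need more than (r − 1) · k objects total. Threshold: n = (r − 1) · k + 1. With r = 33 and k = 115: n = 32 · 115 + 1 = 3680 + 1 = 3681. For n = 3680 = 32 · 115, we can put exactly 32 objects in every box, avoiding 33 in any single one — so 3681 is tight.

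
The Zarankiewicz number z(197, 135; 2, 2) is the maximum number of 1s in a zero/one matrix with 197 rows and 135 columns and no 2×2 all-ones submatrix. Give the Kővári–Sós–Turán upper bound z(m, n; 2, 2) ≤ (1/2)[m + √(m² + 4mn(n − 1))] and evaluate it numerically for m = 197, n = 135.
z(197, 135; 2, 2) ≤ (1/2)[197 + √(197² + 4·197·135·134)] = (1/2)[197 + √14293729] = 1988.8524

Kővári–Sós–Turán: let r_1, ..., r_197 be the row sums and z = Σ r_i the total number of 1s. Each pair of columns can share at most one row with both entries 1 (else a 2×2 all-ones block appears), so Σ_i C(r_i, 2) ≤ C(135, 2) = 9045. By convexity Σ_i C(r_i, 2) ≥ 197·C(z/197, 2) = z(z − 197)/(2·197), giving z² − 197z − 197·135·134 ≤ 0 and hence z ≤ (1/2)[197 + √(38809 + 4·3563730)] = (1/2)[197 + √14293729] ≈ (1/2)(197 + 3780.7048) = 1988.8524.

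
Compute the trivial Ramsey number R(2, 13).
R(2, 13) = 13

R(2, k) = k for all k ≥ 2: in a 2-colouring of K_k, either some edge is red (a red K_2) or all edges are blue (a blue K_k). And K_{12} coloured all-blue has no blue K_13, so R(2, 13) > 12. Hence R(2, 13) = 13.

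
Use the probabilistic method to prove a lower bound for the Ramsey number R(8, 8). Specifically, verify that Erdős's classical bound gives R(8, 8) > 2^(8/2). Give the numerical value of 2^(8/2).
2^(8/2) = 16; so R(8, 8) > 16

Colour each edge of K_n uniformly at random with red/blue. The expected number of monochromatic K_8 is C(n, 8) · 2 · 2^(−C(8,2)). If C(n, 8) · 2^(1 − C(8,2)) < 1, then with positive probability no monochromatic K_8 exists, so R(8, 8) > n. The standard estimate C(n, 8) ≤ n^8/8! shows this inequality holds whenever n ≤ 2^(8/2) (since 8! · 2^(C(8,2) − 1) > 2^(8^2/2) ≥ n^8). Hence R(8, 8) > 2^(8/2) = 16.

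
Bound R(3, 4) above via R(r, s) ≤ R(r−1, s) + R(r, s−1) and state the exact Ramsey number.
R(3, 4) ≤ R(2, 4) + R(3, 3) = 4 + 6 = 10; exact value R(3, 4) = 9.

The Erdős–Szekeres recurrence R(r, s) ≤ R(r−1, s) + R(r, s−1) applied to (r, s) = (3, 4) gives
  R(3, 4) ≤ R(2, 4) + R(3, 3) = 4 + 6 = 10.
(Recall R(2, k) = k and R is symmetric.) The recurrence is not tight here (it gives 10, but the exact value is R(3, 4) = 9); the tight upper bound requires a sharper argument than the simple recurrence, combined with a lower-bound construction on K_{8}.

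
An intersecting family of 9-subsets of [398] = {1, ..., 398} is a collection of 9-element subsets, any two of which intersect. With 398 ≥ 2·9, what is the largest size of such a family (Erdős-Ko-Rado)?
max |F| = C(397, 8) = 14255369164931895

Erdős-Ko-Rado (1961): when n ≥ 2k, max |F| = C(n−1, k−1). The bound is attained by the star {A : i ∈ A} for any fixed i ∈ [n]. Here C(398−1, 9−1) = C(397, 8) = 14255369164931895.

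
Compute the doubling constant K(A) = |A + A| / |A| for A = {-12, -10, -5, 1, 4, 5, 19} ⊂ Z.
K = |A + A| / |A| = 27/7

Enumerate A + A = {a + b : a, b ∈ A}. With |A| = 7, there are |A|^2 = 49 ordered sum pairs; collecting distinct values, A + A = {-24, -22, -20, -17, -15, -11, -10, -9, -8, -7, -6, -5, -4, -1, 0, 2, 5, 6, 7, 8, 9, 10, 14, 20, 23, 24, 38}, so |A + A| = 27. Thus K = 27/7. For comparison, the minimum possible |A + A| over all 7-element sets is 2·7 − 1 = 13 (so min K = 13/7), attained only by arithmetic progressions.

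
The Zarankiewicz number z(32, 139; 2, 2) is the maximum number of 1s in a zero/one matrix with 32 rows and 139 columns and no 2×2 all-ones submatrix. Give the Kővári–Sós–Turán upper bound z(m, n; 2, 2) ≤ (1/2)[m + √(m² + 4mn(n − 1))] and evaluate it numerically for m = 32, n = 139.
z(32, 139; 2, 2) ≤ (1/2)[32 + √(32² + 4·32·139·138)] = (1/2)[32 + √2456320] = 799.6326

Kővári–Sós–Turán: let r_1, ..., r_32 be the row sums and z = Σ r_i the total number of 1s. Each pair of columns can share at most one row with both entries 1 (else a 2×2 all-ones block appears), so Σ_i C(r_i, 2) ≤ C(139, 2) = 9591. By convexity Σ_i C(r_i, 2) ≥ 32·C(z/32, 2) = z(z − 32)/(2·32), giving z² − 32z − 32·139·138 ≤ 0 and hence z ≤ (1/2)[32 + √(1024 + 4·613824)] = (1/2)[32 + √2456320] ≈ (1/2)(32 + 1567.2651) = 799.6326.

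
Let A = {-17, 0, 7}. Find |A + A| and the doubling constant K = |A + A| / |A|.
K = |A + A| / |A| = 6/3 = 2

Enumerate A + A = {a + b : a, b ∈ A}. With |A| = 3, there are |A|^2 = 9 ordered sum pairs; collecting distinct values, A + A = {-34, -17, -10, 0, 7, 14}, so |A + A| = 6. Thus K = 6/3 = 2. For comparison, the minimum possible |A + A| over all 3-element sets is 2·3 − 1 = 5 (so min K = 5/3), attained only by arithmetic progressions.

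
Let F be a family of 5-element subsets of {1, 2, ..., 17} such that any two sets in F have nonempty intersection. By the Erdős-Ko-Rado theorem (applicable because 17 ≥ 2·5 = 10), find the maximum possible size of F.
max |F| = C(16, 4) = 1820

Erdős-Ko-Rado (1961): when n ≥ 2k, max |F| = C(n−1, k−1). The bound is attained by the star {A : i ∈ A} for any fixed i ∈ [n]. Here C(17−1, 5−1) = C(16, 4) = 1820.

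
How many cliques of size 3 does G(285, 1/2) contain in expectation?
E[# K_3] = C(285, 3) · (1/2)^C(3, 2) = 3817670 / 2^3 = 1908835/4 = 477208.75

For each 3-subset S of vertices (there are C(285, 3) = 3817670 such S), let X_S = 1 if S induces a K_3 (all C(3, 2) = 3 edges present). Then P(X_S = 1) = (1/2)^3 = 1/8. By linearity of expectation, E[# K_3] = C(285, 3) · (1/2)^3 = 3817670 / 8 = 1908835/4 = 477208.75.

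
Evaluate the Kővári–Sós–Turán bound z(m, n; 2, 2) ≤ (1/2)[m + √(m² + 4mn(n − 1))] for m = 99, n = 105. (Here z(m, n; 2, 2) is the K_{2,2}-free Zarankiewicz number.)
z(99, 105; 2, 2) ≤ (1/2)[99 + √(99² + 4·99·105·104)] = (1/2)[99 + √4334121] = 1090.4276

Kővári–Sós–Turán: let r_1, ..., r_99 be the row sums and z = Σ r_i the total number of 1s. Each pair of columns can share at most one row with both entries 1 (else a 2×2 all-ones block appears), so Σ_i C(r_i, 2) ≤ C(105, 2) = 5460. By convexity Σ_i C(r_i, 2) ≥ 99·C(z/99, 2) = z(z − 99)/(2·99), giving z² − 99z − 99·105·104 ≤ 0 and hence z ≤ (1/2)[99 + √(9801 + 4·1081080)] = (1/2)[99 + √4334121] ≈ (1/2)(99 + 2081.8552) = 1090.4276.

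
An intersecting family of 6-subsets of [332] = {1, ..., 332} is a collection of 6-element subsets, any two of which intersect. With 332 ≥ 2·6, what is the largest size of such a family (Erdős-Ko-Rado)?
max |F| = C(331, 5) = 32120195646

The Erdős-Ko-Rado theorem states: for n ≥ 2k, an intersecting family of k-subsets of an n-element set has size at most C(n − 1, k − 1), with equality for 'star' families {A ⊆ [n] : |A| = k, i ∈ A} (fix an element i). For n = 332, k = 6: C(331, 5) = 32120195646.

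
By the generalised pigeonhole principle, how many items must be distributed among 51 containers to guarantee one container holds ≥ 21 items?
n = (21 − 1)·51 + 1 = 1021

By the generalised pigeonhole principle, to guarantee some box contains ≥ r objects we need more than (r − 1) · k objects total. Threshold: n = (r − 1) · k + 1. With r = 21 and k = 51: n = 20 · 51 + 1 = 1020 + 1 = 1021. For n = 1020 = 20 · 51, we can put exactly 20 objects in every box, avoiding 21 in any single one — so 1021 is tight.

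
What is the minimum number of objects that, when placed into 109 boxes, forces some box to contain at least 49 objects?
n = (49 − 1)·109 + 1 = 5233

By the generalised pigeonhole principle, to guarantee some box contains ≥ r objects we need more than (r − 1) · k objects total. Threshold: n = (r − 1) · k + 1. With r = 49 and k = 109: n = 48 · 109 + 1 = 5232 + 1 = 5233. For n = 5232 = 48 · 109, we can put exactly 48 objects in every box, avoiding 49 in any single one — so 5233 is tight.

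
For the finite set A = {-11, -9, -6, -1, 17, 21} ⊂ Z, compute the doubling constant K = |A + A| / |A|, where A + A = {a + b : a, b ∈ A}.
K = |A + A| / |A| = 20/6 = 10/3

Enumerate A + A = {a + b : a, b ∈ A}. With |A| = 6, there are |A|^2 = 36 ordered sum pairs; collecting distinct values, A + A = {-22, -20, -18, -17, -15, -12, -10, -7, -2, 6, 8, 10, 11, 12, 15, 16, 20, 34, 38, 42}, so |A + A| = 20. Thus K = 20/6 = 10/3. For comparison, the minimum possible |A + A| over all 6-element sets is 2·6 − 1 = 11 (so min K = 11/6), attained only by arithmetic progressions.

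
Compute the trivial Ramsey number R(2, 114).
R(2, 114) = 114

R(2, k) = k for all k ≥ 2: in a 2-colouring of K_k, either some edge is red (a red K_2) or all edges are blue (a blue K_k). And K_{113} coloured all-blue has no blue K_114, so R(2, 114) > 113. Hence R(2, 114) = 114.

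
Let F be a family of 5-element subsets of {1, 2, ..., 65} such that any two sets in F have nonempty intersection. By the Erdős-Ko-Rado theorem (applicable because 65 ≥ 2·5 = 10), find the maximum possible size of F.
max |F| = C(64, 4) = 635376

The Erdős-Ko-Rado theorem states: for n ≥ 2k, an intersecting family of k-subsets of an n-element set has size at most C(n − 1, k − 1), with equality for 'star' families {A ⊆ [n] : |A| = k, i ∈ A} (fix an element i). For n = 65, k = 5: C(64, 4) = 635376.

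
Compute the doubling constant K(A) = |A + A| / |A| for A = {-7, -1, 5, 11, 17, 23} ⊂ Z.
K = |A + A| / |A| = 11/6

Enumerate A + A = {a + b : a, b ∈ A}. With |A| = 6, there are |A|^2 = 36 ordered sum pairs; collecting distinct values, A + A = {-14, -8, -2, 4, 10, 16, 22, 28, 34, 40, 46}, so |A + A| = 11. Thus K = 11/6. Here |A + A| = 2|A| − 1 = 11, the minimum possible — so K = 11/6 is minimal, which holds iff A is an arithmetic progression.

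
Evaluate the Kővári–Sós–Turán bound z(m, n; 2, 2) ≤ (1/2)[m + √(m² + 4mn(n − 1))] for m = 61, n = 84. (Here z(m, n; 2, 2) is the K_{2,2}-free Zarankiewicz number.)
z(61, 84; 2, 2) ≤ (1/2)[61 + √(61² + 4·61·84·83)] = (1/2)[61 + √1704889] = 683.357

Kővári–Sós–Turán: let r_1, ..., r_61 be the row sums and z = Σ r_i the total number of 1s. Each pair of columns can share at most one row with both entries 1 (else a 2×2 all-ones block appears), so Σ_i C(r_i, 2) ≤ C(84, 2) = 3486. By convexity Σ_i C(r_i, 2) ≥ 61·C(z/61, 2) = z(z − 61)/(2·61), giving z² − 61z − 61·84·83 ≤ 0 and hence z ≤ (1/2)[61 + √(3721 + 4·425292)] = (1/2)[61 + √1704889] ≈ (1/2)(61 + 1305.714) = 683.357.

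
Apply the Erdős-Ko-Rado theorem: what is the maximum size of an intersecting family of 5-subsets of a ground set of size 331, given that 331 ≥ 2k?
max |F| = C(330, 4) = 485199330

The Erdős-Ko-Rado theorem states: for n ≥ 2k, an intersecting family of k-subsets of an n-element set has size at most C(n − 1, k − 1), with equality for 'star' families {A ⊆ [n] : |A| = k, i ∈ A} (fix an element i). For n = 331, k = 5: C(330, 4) = 485199330.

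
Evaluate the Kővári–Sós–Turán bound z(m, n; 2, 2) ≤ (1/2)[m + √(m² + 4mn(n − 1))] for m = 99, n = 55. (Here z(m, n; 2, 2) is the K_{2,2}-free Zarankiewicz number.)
z(99, 55; 2, 2) ≤ (1/2)[99 + √(99² + 4·99·55·54)] = (1/2)[99 + √1185921] = 594

Kővári–Sós–Turán: let r_1, ..., r_99 be the row sums and z = Σ r_i the total number of 1s. Each pair of columns can share at most one row with both entries 1 (else a 2×2 all-ones block appears), so Σ_i C(r_i, 2) ≤ C(55, 2) = 1485. By convexity Σ_i C(r_i, 2) ≥ 99·C(z/99, 2) = z(z − 99)/(2·99), giving z² − 99z − 99·55·54 ≤ 0 and hence z ≤ (1/2)[99 + √(9801 + 4·294030)] = (1/2)[99 + √1185921] ≈ (1/2)(99 + 1089) = 594.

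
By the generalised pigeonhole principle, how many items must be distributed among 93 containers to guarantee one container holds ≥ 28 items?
n = (28 − 1)·93 + 1 = 2512

By the generalised pigeonhole principle, to guarantee some box contains ≥ r objects we need more than (r − 1) · k objects total. Threshold: n = (r − 1) · k + 1. With r = 28 and k = 93: n = 27 · 93 + 1 = 2511 + 1 = 2512. For n = 2511 = 27 · 93, we can put exactly 27 objects in every box, avoiding 28 in any single one — so 2512 is tight.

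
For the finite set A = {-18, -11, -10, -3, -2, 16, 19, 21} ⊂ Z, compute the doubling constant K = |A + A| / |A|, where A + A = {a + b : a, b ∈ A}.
K = |A + A| / |A| = 33/8

Enumerate A + A = {a + b : a, b ∈ A}. With |A| = 8, there are |A|^2 = 64 ordered sum pairs; collecting distinct values, A + A = {-36, -29, -28, -22, -21, -20, -14, -13, -12, -6, -5, -4, -2, 1, 3, 5, 6, 8, 9, 10, 11, 13, 14, 16, 17, 18, 19, 32, 35, 37, 38, 40, 42}, so |A + A| = 33. Thus K = 33/8. For comparison, the minimum possible |A + A| over all 8-element sets is 2·8 − 1 = 15 (so min K = 15/8), attained only by arithmetic progressions.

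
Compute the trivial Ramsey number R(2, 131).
R(2, 131) = 131

R(2, k) = k for all k ≥ 2: in a 2-colouring of K_k, either some edge is red (a red K_2) or all edges are blue (a blue K_k). And K_{130} coloured all-blue has no blue K_131, so R(2, 131) > 130. Hence R(2, 131) = 131.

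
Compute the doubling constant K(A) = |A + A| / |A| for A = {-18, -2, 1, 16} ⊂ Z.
K = |A + A| / |A| = 10/4 = 5/2

Enumerate A + A = {a + b : a, b ∈ A}. With |A| = 4, there are |A|^2 = 16 ordered sum pairs; collecting distinct values, A + A = {-36, -20, -17, -4, -2, -1, 2, 14, 17, 32}, so |A + A| = 10. Thus K = 10/4 = 5/2. For comparison, the minimum possible |A + A| over all 4-element sets is 2·4 − 1 = 7 (so min K = 7/4), attained only by arithmetic progressions.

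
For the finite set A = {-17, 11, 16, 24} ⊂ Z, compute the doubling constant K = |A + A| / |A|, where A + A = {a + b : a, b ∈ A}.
K = |A + A| / |A| = 10/4 = 5/2

Enumerate A + A = {a + b : a, b ∈ A}. With |A| = 4, there are |A|^2 = 16 ordered sum pairs; collecting distinct values, A + A = {-34, -6, -1, 7, 22, 27, 32, 35, 40, 48}, so |A + A| = 10. Thus K = 10/4 = 5/2. For comparison, the minimum possible |A + A| over all 4-element sets is 2·4 − 1 = 7 (so min K = 7/4), attained only by arithmetic progressions.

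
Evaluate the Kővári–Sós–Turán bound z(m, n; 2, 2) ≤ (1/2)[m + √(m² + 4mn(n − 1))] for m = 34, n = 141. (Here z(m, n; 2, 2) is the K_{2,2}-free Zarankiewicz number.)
z(34, 141; 2, 2) ≤ (1/2)[34 + √(34² + 4·34·141·140)] = (1/2)[34 + √2685796] = 836.4199

Kővári–Sós–Turán: let r_1, ..., r_34 be the row sums and z = Σ r_i the total number of 1s. Each pair of columns can share at most one row with both entries 1 (else a 2×2 all-ones block appears), so Σ_i C(r_i, 2) ≤ C(141, 2) = 9870. By convexity Σ_i C(r_i, 2) ≥ 34·C(z/34, 2) = z(z − 34)/(2·34), giving z² − 34z − 34·141·140 ≤ 0 and hence z ≤ (1/2)[34 + √(1156 + 4·671160)] = (1/2)[34 + √2685796] ≈ (1/2)(34 + 1638.8398) = 836.4199.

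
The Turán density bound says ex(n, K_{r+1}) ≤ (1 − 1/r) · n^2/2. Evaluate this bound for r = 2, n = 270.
Turán density bound = (1/2) · 270^2/2 = 18225

Turán's theorem: ex(n, K_{r+1}) is achieved by the complete r-partite Turán graph T(n, r) with parts as balanced as possible, and is at most (1 − 1/r) · n^2/2. For r = 2, n = 270: the density bound is (1/2) · 72900/2 = 18225. Since 2 ∣ 270, the Turán graph T(270, 2) has parts of equal size 135, and its edge count e(T(270, 2)) = 18225 attains the density bound exactly.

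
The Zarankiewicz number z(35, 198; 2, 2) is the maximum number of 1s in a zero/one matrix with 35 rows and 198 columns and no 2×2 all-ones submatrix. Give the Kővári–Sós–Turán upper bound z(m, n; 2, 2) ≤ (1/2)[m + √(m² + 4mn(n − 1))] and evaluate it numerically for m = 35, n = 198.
z(35, 198; 2, 2) ≤ (1/2)[35 + √(35² + 4·35·198·197)] = (1/2)[35 + √5462065] = 1186.0531

Kővári–Sós–Turán: let r_1, ..., r_35 be the row sums and z = Σ r_i the total number of 1s. Each pair of columns can share at most one row with both entries 1 (else a 2×2 all-ones block appears), so Σ_i C(r_i, 2) ≤ C(198, 2) = 19503. By convexity Σ_i C(r_i, 2) ≥ 35·C(z/35, 2) = z(z − 35)/(2·35), giving z² − 35z − 35·198·197 ≤ 0 and hence z ≤ (1/2)[35 + √(1225 + 4·1365210)] = (1/2)[35 + √5462065] ≈ (1/2)(35 + 2337.1061) = 1186.0531.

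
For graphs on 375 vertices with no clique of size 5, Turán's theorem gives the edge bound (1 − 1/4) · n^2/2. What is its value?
Turán density bound = (3/4) · 375^2/2 = 421875/8 ≈ 52734.375

Turán's theorem: ex(n, K_{r+1}) is achieved by the complete r-partite Turán graph T(n, r) with parts as balanced as possible, and is at most (1 − 1/r) · n^2/2. For r = 4, n = 375: the density bound is (3/4) · 140625/2 = 421875/8 ≈ 52734.375. The integer-valued extremum is e(T(375, 4)) = 52734, which is strictly less than the density bound 421875/8 since 4 ∤ 375 (the parts of T(375, 4) cannot all be equal).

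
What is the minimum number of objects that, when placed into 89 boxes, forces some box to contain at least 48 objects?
n = (48 − 1)·89 + 1 = 4184

By the generalised pigeonhole principle, to guarantee some box contains ≥ r objects we need more than (r − 1) · k objects total. Threshold: n = (r − 1) · k + 1. With r = 48 and k = 89: n = 47 · 89 + 1 = 4183 + 1 = 4184. For n = 4183 = 47 · 89, we can put exactly 47 objects in every box, avoiding 48 in any single one — so 4184 is tight.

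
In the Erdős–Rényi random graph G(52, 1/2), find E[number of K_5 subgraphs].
E[# K_5] = C(52, 5) · (1/2)^C(5, 2) = 2598960 / 2^10 = 162435/64 = 2538.046875

For each 5-subset S of vertices (there are C(52, 5) = 2598960 such S), let X_S = 1 if S induces a K_5 (all C(5, 2) = 10 edges present). Then P(X_S = 1) = (1/2)^10 = 1/1024. By linearity of expectation, E[# K_5] = C(52, 5) · (1/2)^10 = 2598960 / 1024 = 162435/64 = 2538.046875.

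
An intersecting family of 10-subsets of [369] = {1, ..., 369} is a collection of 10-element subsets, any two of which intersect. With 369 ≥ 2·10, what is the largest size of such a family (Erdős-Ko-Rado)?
max |F| = C(368, 9) = 309065893496623120

The Erdős-Ko-Rado theorem states: for n ≥ 2k, an intersecting family of k-subsets of an n-element set has size at most C(n − 1, k − 1), with equality for 'star' families {A ⊆ [n] : |A| = k, i ∈ A} (fix an element i). For n = 369, k = 10: C(368, 9) = 309065893496623120.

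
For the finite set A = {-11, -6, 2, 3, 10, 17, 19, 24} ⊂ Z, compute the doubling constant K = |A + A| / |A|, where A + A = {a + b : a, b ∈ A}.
K = |A + A| / |A| = 29/8

Enumerate A + A = {a + b : a, b ∈ A}. With |A| = 8, there are |A|^2 = 64 ordered sum pairs; collecting distinct values, A + A = {-22, -17, -12, -9, -8, -4, -3, -1, 4, 5, 6, 8, 11, 12, 13, 18, 19, 20, 21, 22, 26, 27, 29, 34, 36, 38, 41, 43, 48}, so |A + A| = 29. Thus K = 29/8. For comparison, the minimum possible |A + A| over all 8-element sets is 2·8 − 1 = 15 (so min K = 15/8), attained only by arithmetic progressions.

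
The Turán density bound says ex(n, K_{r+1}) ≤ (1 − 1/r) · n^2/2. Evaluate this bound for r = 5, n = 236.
Turán density bound = (4/5) · 236^2/2 = 111392/5 ≈ 22278.4

Turán's theorem: ex(n, K_{r+1}) is achieved by the complete r-partite Turán graph T(n, r) with parts as balanced as possible, and is at most (1 − 1/r) · n^2/2. For r = 5, n = 236: the density bound is (4/5) · 55696/2 = 111392/5 ≈ 22278.4. The integer-valued extremum is e(T(236, 5)) = 22278, which is strictly less than the density bound 111392/5 since 5 ∤ 236 (the parts of T(236, 5) cannot all be equal).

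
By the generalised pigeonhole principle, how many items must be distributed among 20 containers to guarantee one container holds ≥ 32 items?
n = (32 − 1)·20 + 1 = 621

By the generalised pigeonhole principle, to guarantee some box contains ≥ r objects we need more than (r − 1) · k objects total. Threshold: n = (r − 1) · k + 1. With r = 32 and k = 20: n = 31 · 20 + 1 = 620 + 1 = 621. For n = 620 = 31 · 20, we can put exactly 31 objects in every box, avoiding 32 in any single one — so 621 is tight.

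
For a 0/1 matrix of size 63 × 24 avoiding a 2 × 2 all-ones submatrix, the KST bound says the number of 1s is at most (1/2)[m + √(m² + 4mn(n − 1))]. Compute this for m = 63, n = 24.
z(63, 24; 2, 2) ≤ (1/2)[63 + √(63² + 4·63·24·23)] = (1/2)[63 + √143073] = 220.625

Kővári–Sós–Turán: let r_1, ..., r_63 be the row sums and z = Σ r_i the total number of 1s. Each pair of columns can share at most one row with both entries 1 (else a 2×2 all-ones block appears), so Σ_i C(r_i, 2) ≤ C(24, 2) = 276. By convexity Σ_i C(r_i, 2) ≥ 63·C(z/63, 2) = z(z − 63)/(2·63), giving z² − 63z − 63·24·23 ≤ 0 and hence z ≤ (1/2)[63 + √(3969 + 4·34776)] = (1/2)[63 + √143073] ≈ (1/2)(63 + 378.2499) = 220.625.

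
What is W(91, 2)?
W(91, 2) = 91 + 1 = 92

A 2-term AP is any pair of integers, so a monochromatic 2-AP exists iff some colour is used at least twice. With 91 colours, the colouring i ↦ i on {1, ..., 91} uses each colour once, avoiding any monochromatic pair, so W(91, 2) > 91. For {1, ..., 92}, pigeonhole forces two integers of the same colour, which form a monochromatic 2-AP. Hence W(91, 2) = 92.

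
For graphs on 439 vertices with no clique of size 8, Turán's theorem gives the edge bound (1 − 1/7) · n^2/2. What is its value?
Turán density bound = (6/7) · 439^2/2 = 578163/7 ≈ 82594.7143

Turán's theorem: ex(n, K_{r+1}) is achieved by the complete r-partite Turán graph T(n, r) with parts as balanced as possible, and is at most (1 − 1/r) · n^2/2. For r = 7, n = 439: the density bound is (6/7) · 192721/2 = 578163/7 ≈ 82594.7143. The integer-valued extremum is e(T(439, 7)) = 82594, which is strictly less than the density bound 578163/7 since 7 ∤ 439 (the parts of T(439, 7) cannot all be equal).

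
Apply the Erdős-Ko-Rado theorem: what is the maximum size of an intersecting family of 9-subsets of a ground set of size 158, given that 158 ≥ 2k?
max |F| = C(157, 8) = 7637643295425

The Erdős-Ko-Rado theorem states: for n ≥ 2k, an intersecting family of k-subsets of an n-element set has size at most C(n − 1, k − 1), with equality for 'star' families {A ⊆ [n] : |A| = k, i ∈ A} (fix an element i). For n = 158, k = 9: C(157, 8) = 7637643295425.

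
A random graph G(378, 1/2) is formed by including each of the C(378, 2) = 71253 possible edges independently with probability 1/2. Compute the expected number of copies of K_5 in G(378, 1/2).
E[# K_5] = C(378, 5) · (1/2)^C(5, 2) = 62624261700 / 2^10 = 15656065425/256 ≈ 61156505.566406

For each 5-subset S of vertices (there are C(378, 5) = 62624261700 such S), let X_S = 1 if S induces a K_5 (all C(5, 2) = 10 edges present). Then P(X_S = 1) = (1/2)^10 = 1/1024. By linearity of expectation, E[# K_5] = C(378, 5) · (1/2)^10 = 62624261700 / 1024 = 15656065425/256 ≈ 61156505.566406.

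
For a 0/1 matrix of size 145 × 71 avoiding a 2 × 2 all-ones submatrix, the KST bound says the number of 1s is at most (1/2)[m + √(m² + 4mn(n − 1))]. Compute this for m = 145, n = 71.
z(145, 71; 2, 2) ≤ (1/2)[145 + √(145² + 4·145·71·70)] = (1/2)[145 + √2903625] = 924.5013

Kővári–Sós–Turán: let r_1, ..., r_145 be the row sums and z = Σ r_i the total number of 1s. Each pair of columns can share at most one row with both entries 1 (else a 2×2 all-ones block appears), so Σ_i C(r_i, 2) ≤ C(71, 2) = 2485. By convexity Σ_i C(r_i, 2) ≥ 145·C(z/145, 2) = z(z − 145)/(2·145), giving z² − 145z − 145·71·70 ≤ 0 and hence z ≤ (1/2)[145 + √(21025 + 4·720650)] = (1/2)[145 + √2903625] ≈ (1/2)(145 + 1704.0026) = 924.5013.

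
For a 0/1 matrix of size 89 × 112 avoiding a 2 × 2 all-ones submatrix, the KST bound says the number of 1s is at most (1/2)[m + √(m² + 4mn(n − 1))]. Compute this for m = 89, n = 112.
z(89, 112; 2, 2) ≤ (1/2)[89 + √(89² + 4·89·112·111)] = (1/2)[89 + √4433713] = 1097.3192

Kővári–Sós–Turán: let r_1, ..., r_89 be the row sums and z = Σ r_i the total number of 1s. Each pair of columns can share at most one row with both entries 1 (else a 2×2 all-ones block appears), so Σ_i C(r_i, 2) ≤ C(112, 2) = 6216. By convexity Σ_i C(r_i, 2) ≥ 89·C(z/89, 2) = z(z − 89)/(2·89), giving z² − 89z − 89·112·111 ≤ 0 and hence z ≤ (1/2)[89 + √(7921 + 4·1106448)] = (1/2)[89 + √4433713] ≈ (1/2)(89 + 2105.6384) = 1097.3192.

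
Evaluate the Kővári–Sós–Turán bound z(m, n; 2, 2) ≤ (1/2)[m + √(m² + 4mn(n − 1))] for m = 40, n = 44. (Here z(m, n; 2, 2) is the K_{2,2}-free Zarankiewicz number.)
z(40, 44; 2, 2) ≤ (1/2)[40 + √(40² + 4·40·44·43)] = (1/2)[40 + √304320] = 295.826

Kővári–Sós–Turán: let r_1, ..., r_40 be the row sums and z = Σ r_i the total number of 1s. Each pair of columns can share at most one row with both entries 1 (else a 2×2 all-ones block appears), so Σ_i C(r_i, 2) ≤ C(44, 2) = 946. By convexity Σ_i C(r_i, 2) ≥ 40·C(z/40, 2) = z(z − 40)/(2·40), giving z² − 40z − 40·44·43 ≤ 0 and hence z ≤ (1/2)[40 + √(1600 + 4·75680)] = (1/2)[40 + √304320] ≈ (1/2)(40 + 551.6521) = 295.826.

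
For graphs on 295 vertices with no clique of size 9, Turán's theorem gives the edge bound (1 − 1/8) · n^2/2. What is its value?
Turán density bound = (7/8) · 295^2/2 = 609175/16 ≈ 38073.4375

Turán's theorem: ex(n, K_{r+1}) is achieved by the complete r-partite Turán graph T(n, r) with parts as balanced as possible, and is at most (1 − 1/r) · n^2/2. For r = 8, n = 295: the density bound is (7/8) · 87025/2 = 609175/16 ≈ 38073.4375. The integer-valued extremum is e(T(295, 8)) = 38073, which is strictly less than the density bound 609175/16 since 8 ∤ 295 (the parts of T(295, 8) cannot all be equal).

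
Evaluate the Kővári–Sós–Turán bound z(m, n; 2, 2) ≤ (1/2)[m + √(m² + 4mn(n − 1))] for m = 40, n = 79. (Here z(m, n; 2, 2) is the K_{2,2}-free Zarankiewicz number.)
z(40, 79; 2, 2) ≤ (1/2)[40 + √(40² + 4·40·79·78)] = (1/2)[40 + √987520] = 516.8702

Kővári–Sós–Turán: let r_1, ..., r_40 be the row sums and z = Σ r_i the total number of 1s. Each pair of columns can share at most one row with both entries 1 (else a 2×2 all-ones block appears), so Σ_i C(r_i, 2) ≤ C(79, 2) = 3081. By convexity Σ_i C(r_i, 2) ≥ 40·C(z/40, 2) = z(z − 40)/(2·40), giving z² − 40z − 40·79·78 ≤ 0 and hence z ≤ (1/2)[40 + √(1600 + 4·246480)] = (1/2)[40 + √987520] ≈ (1/2)(40 + 993.7404) = 516.8702.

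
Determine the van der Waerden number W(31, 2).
W(31, 2) = 31 + 1 = 32

A 2-term AP is any pair of integers, so a monochromatic 2-AP exists iff some colour is used at least twice. With 31 colours, the colouring i ↦ i on {1, ..., 31} uses each colour once, avoiding any monochromatic pair, so W(31, 2) > 31. For {1, ..., 32}, pigeonhole forces two integers of the same colour, which form a monochromatic 2-AP. Hence W(31, 2) = 32.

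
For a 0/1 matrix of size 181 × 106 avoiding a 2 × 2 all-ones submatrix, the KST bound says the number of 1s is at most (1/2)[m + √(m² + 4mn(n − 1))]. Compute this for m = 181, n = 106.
z(181, 106; 2, 2) ≤ (1/2)[181 + √(181² + 4·181·106·105)] = (1/2)[181 + √8090881] = 1512.7237

Kővári–Sós–Turán: let r_1, ..., r_181 be the row sums and z = Σ r_i the total number of 1s. Each pair of columns can share at most one row with both entries 1 (else a 2×2 all-ones block appears), so Σ_i C(r_i, 2) ≤ C(106, 2) = 5565. By convexity Σ_i C(r_i, 2) ≥ 181·C(z/181, 2) = z(z − 181)/(2·181), giving z² − 181z − 181·106·105 ≤ 0 and hence z ≤ (1/2)[181 + √(32761 + 4·2014530)] = (1/2)[181 + √8090881] ≈ (1/2)(181 + 2844.4474) = 1512.7237.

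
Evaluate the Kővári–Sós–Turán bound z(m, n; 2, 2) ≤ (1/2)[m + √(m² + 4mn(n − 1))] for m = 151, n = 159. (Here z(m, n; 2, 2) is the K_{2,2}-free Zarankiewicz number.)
z(151, 159; 2, 2) ≤ (1/2)[151 + √(151² + 4·151·159·158)] = (1/2)[151 + √15196489] = 2024.6337

Kővári–Sós–Turán: let r_1, ..., r_151 be the row sums and z = Σ r_i the total number of 1s. Each pair of columns can share at most one row with both entries 1 (else a 2×2 all-ones block appears), so Σ_i C(r_i, 2) ≤ C(159, 2) = 12561. By convexity Σ_i C(r_i, 2) ≥ 151·C(z/151, 2) = z(z − 151)/(2·151), giving z² − 151z − 151·159·158 ≤ 0 and hence z ≤ (1/2)[151 + √(22801 + 4·3793422)] = (1/2)[151 + √15196489] ≈ (1/2)(151 + 3898.2674) = 2024.6337.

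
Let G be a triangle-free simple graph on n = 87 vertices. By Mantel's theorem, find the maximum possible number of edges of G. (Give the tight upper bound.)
ex(87, K_3) = ⌊87^2/4⌋ = 1892

Mantel (1907): a triangle-free graph on n vertices has at most ⌊n^2/4⌋ edges, with equality for the complete bipartite graph K_{⌊n/2⌋, ⌈n/2⌉}. For n = 87: ⌊87^2/4⌋ = ⌊7569/4⌋ = 1892. The extremal graph is K_{43, 44}, which has 43·44 = 1892 edges.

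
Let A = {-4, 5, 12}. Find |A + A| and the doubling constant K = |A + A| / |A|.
K = |A + A| / |A| = 6/3 = 2

Enumerate A + A = {a + b : a, b ∈ A}. With |A| = 3, there are |A|^2 = 9 ordered sum pairs; collecting distinct values, A + A = {-8, 1, 8, 10, 17, 24}, so |A + A| = 6. Thus K = 6/3 = 2. For comparison, the minimum possible |A + A| over all 3-element sets is 2·3 − 1 = 5 (so min K = 5/3), attained only by arithmetic progressions.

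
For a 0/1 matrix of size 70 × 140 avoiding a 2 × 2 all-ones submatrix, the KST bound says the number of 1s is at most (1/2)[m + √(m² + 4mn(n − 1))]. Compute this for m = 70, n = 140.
z(70, 140; 2, 2) ≤ (1/2)[70 + √(70² + 4·70·140·139)] = (1/2)[70 + √5453700] = 1202.6579

Kővári–Sós–Turán: let r_1, ..., r_70 be the row sums and z = Σ r_i the total number of 1s. Each pair of columns can share at most one row with both entries 1 (else a 2×2 all-ones block appears), so Σ_i C(r_i, 2) ≤ C(140, 2) = 9730. By convexity Σ_i C(r_i, 2) ≥ 70·C(z/70, 2) = z(z − 70)/(2·70), giving z² − 70z − 70·140·139 ≤ 0 and hence z ≤ (1/2)[70 + √(4900 + 4·1362200)] = (1/2)[70 + √5453700] ≈ (1/2)(70 + 2335.3158) = 1202.6579.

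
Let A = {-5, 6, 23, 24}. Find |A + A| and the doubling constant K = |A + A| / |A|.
K = |A + A| / |A| = 10/4 = 5/2

Enumerate A + A = {a + b : a, b ∈ A}. With |A| = 4, there are |A|^2 = 16 ordered sum pairs; collecting distinct values, A + A = {-10, 1, 12, 18, 19, 29, 30, 46, 47, 48}, so |A + A| = 10. Thus K = 10/4 = 5/2. For comparison, the minimum possible |A + A| over all 4-element sets is 2·4 − 1 = 7 (so min K = 7/4), attained only by arithmetic progressions.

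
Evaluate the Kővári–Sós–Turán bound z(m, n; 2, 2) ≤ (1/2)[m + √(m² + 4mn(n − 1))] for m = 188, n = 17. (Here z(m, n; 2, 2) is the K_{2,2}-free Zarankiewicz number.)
z(188, 17; 2, 2) ≤ (1/2)[188 + √(188² + 4·188·17·16)] = (1/2)[188 + √239888] = 338.8918

Kővári–Sós–Turán: let r_1, ..., r_188 be the row sums and z = Σ r_i the total number of 1s. Each pair of columns can share at most one row with both entries 1 (else a 2×2 all-ones block appears), so Σ_i C(r_i, 2) ≤ C(17, 2) = 136. By convexity Σ_i C(r_i, 2) ≥ 188·C(z/188, 2) = z(z − 188)/(2·188), giving z² − 188z − 188·17·16 ≤ 0 and hence z ≤ (1/2)[188 + √(35344 + 4·51136)] = (1/2)[188 + √239888] ≈ (1/2)(188 + 489.7836) = 338.8918.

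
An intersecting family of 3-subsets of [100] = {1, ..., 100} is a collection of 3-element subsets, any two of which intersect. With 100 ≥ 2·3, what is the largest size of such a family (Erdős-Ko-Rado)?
max |F| = C(99, 2) = 4851

The Erdős-Ko-Rado theorem states: for n ≥ 2k, an intersecting family of k-subsets of an n-element set has size at most C(n − 1, k − 1), with equality for 'star' families {A ⊆ [n] : |A| = k, i ∈ A} (fix an element i). For n = 100, k = 3: C(99, 2) = 4851.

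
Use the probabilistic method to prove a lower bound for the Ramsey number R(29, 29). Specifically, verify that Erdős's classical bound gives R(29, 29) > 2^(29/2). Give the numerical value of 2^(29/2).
2^(29/2) = 23170.475; so R(29, 29) > 23170.475

Colour each edge of K_n uniformly at random with red/blue. The expected number of monochromatic K_29 is C(n, 29) · 2 · 2^(−C(29,2)). If C(n, 29) · 2^(1 − C(29,2)) < 1, then with positive probability no monochromatic K_29 exists, so R(29, 29) > n. The standard estimate C(n, 29) ≤ n^29/29! shows this inequality holds whenever n ≤ 2^(29/2) (since 29! · 2^(C(29,2) − 1) > 2^(29^2/2) ≥ n^29). Hence R(29, 29) > 2^(29/2) = 23170.475.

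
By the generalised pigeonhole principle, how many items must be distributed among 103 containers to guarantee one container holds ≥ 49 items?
n = (49 − 1)·103 + 1 = 4945

By the generalised pigeonhole principle, to guarantee some box contains ≥ r objects we need more than (r − 1) · k objects total. Threshold: n = (r − 1) · k + 1. With r = 49 and k = 103: n = 48 · 103 + 1 = 4944 + 1 = 4945. For n = 4944 = 48 · 103, we can put exactly 48 objects in every box, avoiding 49 in any single one — so 4945 is tight.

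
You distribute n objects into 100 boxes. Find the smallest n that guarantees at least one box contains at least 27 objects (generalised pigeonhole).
n = (27 − 1)·100 + 1 = 2601

By the generalised pigeonhole principle, to guarantee some box contains ≥ r objects we need more than (r − 1) · k objects total. Threshold: n = (r − 1) · k + 1. With r = 27 and k = 100: n = 26 · 100 + 1 = 2600 + 1 = 2601. For n = 2600 = 26 · 100, we can put exactly 26 objects in every box, avoiding 27 in any single one — so 2601 is tight.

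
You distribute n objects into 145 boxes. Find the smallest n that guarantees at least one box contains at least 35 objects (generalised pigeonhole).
n = (35 − 1)·145 + 1 = 4931

By the generalised pigeonhole principle, to guarantee some box contains ≥ r objects we need more than (r − 1) · k objects total. Threshold: n = (r − 1) · k + 1. With r = 35 and k = 145: n = 34 · 145 + 1 = 4930 + 1 = 4931. For n = 4930 = 34 · 145, we can put exactly 34 objects in every box, avoiding 35 in any single one — so 4931 is tight.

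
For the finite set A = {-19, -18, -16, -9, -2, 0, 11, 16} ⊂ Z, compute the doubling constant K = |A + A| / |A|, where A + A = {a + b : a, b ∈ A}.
K = |A + A| / |A| = 32/8 = 4

Enumerate A + A = {a + b : a, b ∈ A}. With |A| = 8, there are |A|^2 = 64 ordered sum pairs; collecting distinct values, A + A = {-38, -37, -36, -35, -34, -32, -28, -27, -25, -21, -20, -19, -18, -16, -11, -9, -8, -7, -5, -4, -3, -2, 0, 2, 7, 9, 11, 14, 16, 22, 27, 32}, so |A + A| = 32. Thus K = 32/8 = 4. For comparison, the minimum possible |A + A| over all 8-element sets is 2·8 − 1 = 15 (so min K = 15/8), attained only by arithmetic progressions.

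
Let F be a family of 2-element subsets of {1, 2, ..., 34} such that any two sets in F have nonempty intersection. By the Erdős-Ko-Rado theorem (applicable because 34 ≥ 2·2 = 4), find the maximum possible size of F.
max |F| = C(33, 1) = 33

The Erdős-Ko-Rado theorem states: for n ≥ 2k, an intersecting family of k-subsets of an n-element set has size at most C(n − 1, k − 1), with equality for 'star' families {A ⊆ [n] : |A| = k, i ∈ A} (fix an element i). For n = 34, k = 2: C(33, 1) = 33.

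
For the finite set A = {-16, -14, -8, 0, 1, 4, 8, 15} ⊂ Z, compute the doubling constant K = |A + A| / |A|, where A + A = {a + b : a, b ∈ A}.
K = |A + A| / |A| = 30/8 = 15/4

Enumerate A + A = {a + b : a, b ∈ A}. With |A| = 8, there are |A|^2 = 64 ordered sum pairs; collecting distinct values, A + A = {-32, -30, -28, -24, -22, -16, -15, -14, -13, -12, -10, -8, -7, -6, -4, -1, 0, 1, 2, 4, 5, 7, 8, 9, 12, 15, 16, 19, 23, 30}, so |A + A| = 30. Thus K = 30/8 = 15/4. For comparison, the minimum possible |A + A| over all 8-element sets is 2·8 − 1 = 15 (so min K = 15/8), attained only by arithmetic progressions.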